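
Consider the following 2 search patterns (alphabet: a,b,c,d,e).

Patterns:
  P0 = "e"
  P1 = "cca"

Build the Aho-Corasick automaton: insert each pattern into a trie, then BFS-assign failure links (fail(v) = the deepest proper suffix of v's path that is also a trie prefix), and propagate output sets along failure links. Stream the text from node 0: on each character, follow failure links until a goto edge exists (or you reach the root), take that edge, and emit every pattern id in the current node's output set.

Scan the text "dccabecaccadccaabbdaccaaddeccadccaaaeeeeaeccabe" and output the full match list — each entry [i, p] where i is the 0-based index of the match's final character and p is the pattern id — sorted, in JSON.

Construct AC machine:
Trie (insert patterns):
  0='ε' goto c→2 e→1
  1='e' goto ·  ←P0
  2='c' goto c→3
  3='cc' goto a→4
  4='cca' goto ·  ←P1

Failure links (BFS by depth):
  fail(1) 'e': from fail(0)=0 chase 'e': 0 ⇒ 0;  out={0}∪out(0)={0}
  fail(2) 'c': from fail(0)=0 chase 'c': 0 ⇒ 0;  out=∅∪out(0)=∅
  fail(3) 'cc': from fail(2)=0 chase 'c': 0 ⇒ 2;  out=∅∪out(2)=∅
  fail(4) 'cca': from fail(3)=2 chase 'a': 2→0 ⇒ 0;  out={1}∪out(0)={1}

Text stream:
[0] read 'd'  n0⇒n0
[1] read 'c'  n0⇒n2
[2] read 'c'  n2⇒n3
[3] read 'a'  n3⇒n4  ** P1@[1:3]
[4] read 'b'  n4⇒n0 (fail-walked)
[5] read 'e'  n0⇒n1  ** P0@[5:5]
[6] read 'c'  n1⇒n2 (fail-walked)
[7] read 'a'  n2⇒n0 (fail-walked)
[8] read 'c'  n0⇒n2
[9] read 'c'  n2⇒n3
[10] read 'a'  n3⇒n4  ** P1@[8:10]
[11] read 'd'  n4⇒n0 (fail-walked)
[12] read 'c'  n0⇒n2
[13] read 'c'  n2⇒n3
[14] read 'a'  n3⇒n4  ** P1@[12:14]
[15] read 'a'  n4⇒n0 (fail-walked)
[16] read 'b'  n0⇒n0
[17] read 'b'  n0⇒n0
[18] read 'd'  n0⇒n0
[19] read 'a'  n0⇒n0
[20] read 'c'  n0⇒n2
[21] read 'c'  n2⇒n3
[22] read 'a'  n3⇒n4  ** P1@[20:22]
[23] read 'a'  n4⇒n0 (fail-walked)
[24] read 'd'  n0⇒n0
[25] read 'd'  n0⇒n0
[26] read 'e'  n0⇒n1  ** P0@[26:26]
[27] read 'c'  n1⇒n2 (fail-walked)
[28] read 'c'  n2⇒n3
[29] read 'a'  n3⇒n4  ** P1@[27:29]
[30] read 'd'  n4⇒n0 (fail-walked)
[31] read 'c'  n0⇒n2
[32] read 'c'  n2⇒n3
[33] read 'a'  n3⇒n4  ** P1@[31:33]
[34] read 'a'  n4⇒n0 (fail-walked)
[35] read 'a'  n0⇒n0
[36] read 'e'  n0⇒n1  ** P0@[36:36]
[37] read 'e'  n1⇒n1 (fail-walked)  ** P0@[37:37]
[38] read 'e'  n1⇒n1 (fail-walked)  ** P0@[38:38]
[39] read 'e'  n1⇒n1 (fail-walked)  ** P0@[39:39]
[40] read 'a'  n1⇒n0 (fail-walked)
[41] read 'e'  n0⇒n1  ** P0@[41:41]
[42] read 'c'  n1⇒n2 (fail-walked)
[43] read 'c'  n2⇒n3
[44] read 'a'  n3⇒n4  ** P1@[42:44]
[45] read 'b'  n4⇒n0 (fail-walked)
[46] read 'e'  n0⇒n1  ** P0@[46:46]

Result: [[3,1],[5,0],[10,1],[14,1],[22,1],[26,0],[29,1],[33,1],[36,0],[37,0],[38,0],[39,0],[41,0],[44,1],[46,0]]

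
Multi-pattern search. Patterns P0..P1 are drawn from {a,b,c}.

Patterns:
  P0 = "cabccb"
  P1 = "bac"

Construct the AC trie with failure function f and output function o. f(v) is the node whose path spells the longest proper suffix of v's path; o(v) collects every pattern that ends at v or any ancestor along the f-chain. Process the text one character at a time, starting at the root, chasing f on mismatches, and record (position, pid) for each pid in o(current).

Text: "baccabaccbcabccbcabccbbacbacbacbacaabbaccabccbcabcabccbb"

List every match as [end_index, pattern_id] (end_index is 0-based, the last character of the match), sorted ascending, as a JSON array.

Construct AC machine:
Trie nodes:
  0='ε' goto b→7 c→1
  1='c' goto a→2
  2='ca' goto b→3
  3='cab' goto c→4
  4='cabc' goto c→5
  5='cabcc' goto b→6
  6='cabccb' goto ·  ←P0
  7='b' goto a→8
  8='ba' goto c→9
  9='bac' goto ·  ←P1

Failure links (BFS by depth):
  fail(1) 'c': from fail(0)=0 chase 'c': 0 ⇒ 0;  out=∅∪out(0)=∅
  fail(7) 'b': from fail(0)=0 chase 'b': 0 ⇒ 0;  out=∅∪out(0)=∅
  fail(2) 'ca': from fail(1)=0 chase 'a': 0 ⇒ 0;  out=∅∪out(0)=∅
  fail(8) 'ba': from fail(7)=0 chase 'a': 0 ⇒ 0;  out=∅∪out(0)=∅
  fail(3) 'cab': from fail(2)=0 chase 'b': 0 ⇒ 7;  out=∅∪out(7)=∅
  fail(9) 'bac': from fail(8)=0 chase 'c': 0 ⇒ 1;  out={1}∪out(1)={1}
  fail(4) 'cabc': from fail(3)=7 chase 'c': 7→0 ⇒ 1;  out=∅∪out(1)=∅
  fail(5) 'cabcc': from fail(4)=1 chase 'c': 1→0 ⇒ 1;  out=∅∪out(1)=∅
  fail(6) 'cabccb': from fail(5)=1 chase 'b': 1→0 ⇒ 7;  out={0}∪out(7)={0}

Run:
[0] read 'b'  n0⇒n7
[1] read 'a'  n7⇒n8
[2] read 'c'  n8⇒n9  ** P1@[0:2]
[3] read 'c'  n9⇒n1 (via fail)
[4] read 'a'  n1⇒n2
[5] read 'b'  n2⇒n3
[6] read 'a'  n3⇒n8 (via fail)
[7] read 'c'  n8⇒n9  ** P1@[5:7]
[8] read 'c'  n9⇒n1 (via fail)
[9] read 'b'  n1⇒n7 (via fail)
[10] read 'c'  n7⇒n1 (via fail)
[11] read 'a'  n1⇒n2
[12] read 'b'  n2⇒n3
[13] read 'c'  n3⇒n4
[14] read 'c'  n4⇒n5
[15] read 'b'  n5⇒n6  ** P0@[10:15]
[16] read 'c'  n6⇒n1 (via fail)
[17] read 'a'  n1⇒n2
[18] read 'b'  n2⇒n3
[19] read 'c'  n3⇒n4
[20] read 'c'  n4⇒n5
[21] read 'b'  n5⇒n6  ** P0@[16:21]
[22] read 'b'  n6⇒n7 (via fail)
[23] read 'a'  n7⇒n8
[24] read 'c'  n8⇒n9  ** P1@[22:24]
[25] read 'b'  n9⇒n7 (via fail)
[26] read 'a'  n7⇒n8
[27] read 'c'  n8⇒n9  ** P1@[25:27]
[28] read 'b'  n9⇒n7 (via fail)
[29] read 'a'  n7⇒n8
[30] read 'c'  n8⇒n9  ** P1@[28:30]
[31] read 'b'  n9⇒n7 (via fail)
[32] read 'a'  n7⇒n8
[33] read 'c'  n8⇒n9  ** P1@[31:33]
[34] read 'a'  n9⇒n2 (via fail)
[35] read 'a'  n2⇒n0 (via fail)
[36] read 'b'  n0⇒n7
[37] read 'b'  n7⇒n7 (via fail)
[38] read 'a'  n7⇒n8
[39] read 'c'  n8⇒n9  ** P1@[37:39]
[40] read 'c'  n9⇒n1 (via fail)
[41] read 'a'  n1⇒n2
[42] read 'b'  n2⇒n3
[43] read 'c'  n3⇒n4
[44] read 'c'  n4⇒n5
[45] read 'b'  n5⇒n6  ** P0@[40:45]
[46] read 'c'  n6⇒n1 (via fail)
[47] read 'a'  n1⇒n2
[48] read 'b'  n2⇒n3
[49] read 'c'  n3⇒n4
[50] read 'a'  n4⇒n2 (via fail)
[51] read 'b'  n2⇒n3
[52] read 'c'  n3⇒n4
[53] read 'c'  n4⇒n5
[54] read 'b'  n5⇒n6  ** P0@[49:54]
[55] read 'b'  n6⇒n7 (via fail)

Result: [[2,1],[7,1],[15,0],[21,0],[24,1],[27,1],[30,1],[33,1],[39,1],[45,0],[54,0]]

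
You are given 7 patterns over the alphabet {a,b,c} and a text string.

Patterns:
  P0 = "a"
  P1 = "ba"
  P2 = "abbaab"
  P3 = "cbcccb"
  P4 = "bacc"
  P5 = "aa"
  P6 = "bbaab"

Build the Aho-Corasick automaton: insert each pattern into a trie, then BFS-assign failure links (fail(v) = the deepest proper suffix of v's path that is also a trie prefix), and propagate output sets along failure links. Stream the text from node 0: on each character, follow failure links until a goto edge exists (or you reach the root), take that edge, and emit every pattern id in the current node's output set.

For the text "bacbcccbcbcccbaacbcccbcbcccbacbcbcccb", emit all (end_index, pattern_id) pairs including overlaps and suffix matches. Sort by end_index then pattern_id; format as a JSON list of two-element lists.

Build:
Trie (insert patterns):
  0='ε' goto a→1 b→2 c→9
  1='a' goto a→17 b→4  ←P0
  2='b' goto a→3 b→18
  3='ba' goto c→15  ←P1
  4='ab' goto b→5
  5='abb' goto a→6
  6='abba' goto a→7
  7='abbaa' goto b→8
  8='abbaab' goto ·  ←P2
  9='c' goto b→10
  10='cb' goto c→11
  11='cbc' goto c→12
  12='cbcc' goto c→13
  13='cbccc' goto b→14
  14='cbcccb' goto ·  ←P3
  15='bac' goto c→16
  16='bacc' goto ·  ←P4
  17='aa' goto ·  ←P5
  18='bb' goto a→19
  19='bba' goto a→20
  20='bbaa' goto b→21
  21='bbaab' goto ·  ←P6

BFS fail/out derivation:
  n1('a'): parent n0 fail=0; on 'a' 0 → fail=0;  out {0}∪∅={0}
  n2('b'): parent n0 fail=0; on 'b' 0 → fail=0;  out ∅∪∅=∅
  n9('c'): parent n0 fail=0; on 'c' 0 → fail=0;  out ∅∪∅=∅
  n3('ba'): parent n2 fail=0; on 'a' 0 → fail=1;  out {1}∪{0}={0,1}
  n4('ab'): parent n1 fail=0; on 'b' 0 → fail=2;  out ∅∪∅=∅
  n10('cb'): parent n9 fail=0; on 'b' 0 → fail=2;  out ∅∪∅=∅
  n17('aa'): parent n1 fail=0; on 'a' 0 → fail=1;  out {5}∪{0}={0,5}
  n18('bb'): parent n2 fail=0; on 'b' 0 → fail=2;  out ∅∪∅=∅
  n5('abb'): parent n4 fail=2; on 'b' 2 → fail=18;  out ∅∪∅=∅
  n11('cbc'): parent n10 fail=2; on 'c' 2→0 → fail=9;  out ∅∪∅=∅
  n15('bac'): parent n3 fail=1; on 'c' 1→0 → fail=9;  out ∅∪∅=∅
  n19('bba'): parent n18 fail=2; on 'a' 2 → fail=3;  out ∅∪{0,1}={0,1}
  n6('abba'): parent n5 fail=18; on 'a' 18 → fail=19;  out ∅∪{0,1}={0,1}
  n12('cbcc'): parent n11 fail=9; on 'c' 9→0 → fail=9;  out ∅∪∅=∅
  n16('bacc'): parent n15 fail=9; on 'c' 9→0 → fail=9;  out {4}∪∅={4}
  n20('bbaa'): parent n19 fail=3; on 'a' 3→1 → fail=17;  out ∅∪{0,5}={0,5}
  n7('abbaa'): parent n6 fail=19; on 'a' 19 → fail=20;  out ∅∪{0,5}={0,5}
  n13('cbccc'): parent n12 fail=9; on 'c' 9→0 → fail=9;  out ∅∪∅=∅
  n21('bbaab'): parent n20 fail=17; on 'b' 17→1 → fail=4;  out {6}∪∅={6}
  n8('abbaab'): parent n7 fail=20; on 'b' 20 → fail=21;  out {2}∪{6}={2,6}
  n14('cbcccb'): parent n13 fail=9; on 'b' 9 → fail=10;  out {3}∪∅={3}

Run:
i=0 'b': node 0→2
i=1 'a': node 2→3  ** P0@[1:1],P1@[0:1]
i=2 'c': node 3→15
i=3 'b': node 15→10 (via fail)
i=4 'c': node 10→11
i=5 'c': node 11→12
i=6 'c': node 12→13
i=7 'b': node 13→14  ** P3@[2:7]
i=8 'c': node 14→11 (via fail)
i=9 'b': node 11→10 (via fail)
i=10 'c': node 10→11
i=11 'c': node 11→12
i=12 'c': node 12→13
i=13 'b': node 13→14  ** P3@[8:13]
i=14 'a': node 14→3 (via fail)  ** P0@[14:14],P1@[13:14]
i=15 'a': node 3→17 (via fail)  ** P0@[15:15],P5@[14:15]
i=16 'c': node 17→9 (via fail)
i=17 'b': node 9→10
i=18 'c': node 10→11
i=19 'c': node 11→12
i=20 'c': node 12→13
i=21 'b': node 13→14  ** P3@[16:21]
i=22 'c': node 14→11 (via fail)
i=23 'b': node 11→10 (via fail)
i=24 'c': node 10→11
i=25 'c': node 11→12
i=26 'c': node 12→13
i=27 'b': node 13→14  ** P3@[22:27]
i=28 'a': node 14→3 (via fail)  ** P0@[28:28],P1@[27:28]
i=29 'c': node 3→15
i=30 'b': node 15→10 (via fail)
i=31 'c': node 10→11
i=32 'b': node 11→10 (via fail)
i=33 'c': node 10→11
i=34 'c': node 11→12
i=35 'c': node 12→13
i=36 'b': node 13→14  ** P3@[31:36]

All matches (sorted): [[1,0],[1,1],[7,3],[13,3],[14,0],[14,1],[15,0],[15,5],[21,3],[27,3],[28,0],[28,1],[36,3]]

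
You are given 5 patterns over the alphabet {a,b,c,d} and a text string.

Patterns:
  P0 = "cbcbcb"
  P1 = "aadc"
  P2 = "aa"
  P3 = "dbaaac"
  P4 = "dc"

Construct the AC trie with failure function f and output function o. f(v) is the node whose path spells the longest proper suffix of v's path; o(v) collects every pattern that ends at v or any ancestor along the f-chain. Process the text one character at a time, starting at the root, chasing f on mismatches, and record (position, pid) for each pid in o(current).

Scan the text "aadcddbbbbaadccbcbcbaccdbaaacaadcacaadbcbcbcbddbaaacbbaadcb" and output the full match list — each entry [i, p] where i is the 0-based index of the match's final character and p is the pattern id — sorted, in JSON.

Build:
Trie (insert patterns):
  0='ε' goto a→7 c→1 d→11
  1='c' goto b→2
  2='cb' goto c→3
  3='cbc' goto b→4
  4='cbcb' goto c→5
  5='cbcbc' goto b→6
  6='cbcbcb' goto ·  ←P0
  7='a' goto a→8
  8='aa' goto d→9  ←P2
  9='aad' goto c→10
  10='aadc' goto ·  ←P1
  11='d' goto b→12 c→17
  12='db' goto a→13
  13='dba' goto a→14
  14='dbaa' goto a→15
  15='dbaaa' goto c→16
  16='dbaaac' goto ·  ←P3
  17='dc' goto ·  ←P4

Failure links (BFS by depth):
  fail(1) 'c': from fail(0)=0 chase 'c': 0 ⇒ 0;  out=∅∪out(0)=∅
  fail(7) 'a': from fail(0)=0 chase 'a': 0 ⇒ 0;  out=∅∪out(0)=∅
  fail(11) 'd': from fail(0)=0 chase 'd': 0 ⇒ 0;  out=∅∪out(0)=∅
  fail(2) 'cb': from fail(1)=0 chase 'b': 0 ⇒ 0;  out=∅∪out(0)=∅
  fail(8) 'aa': from fail(7)=0 chase 'a': 0 ⇒ 7;  out={2}∪out(7)={2}
  fail(12) 'db': from fail(11)=0 chase 'b': 0 ⇒ 0;  out=∅∪out(0)=∅
  fail(17) 'dc': from fail(11)=0 chase 'c': 0 ⇒ 1;  out={4}∪out(1)={4}
  fail(3) 'cbc': from fail(2)=0 chase 'c': 0 ⇒ 1;  out=∅∪out(1)=∅
  fail(9) 'aad': from fail(8)=7 chase 'd': 7→0 ⇒ 11;  out=∅∪out(11)=∅
  fail(13) 'dba': from fail(12)=0 chase 'a': 0 ⇒ 7;  out=∅∪out(7)=∅
  fail(4) 'cbcb': from fail(3)=1 chase 'b': 1 ⇒ 2;  out=∅∪out(2)=∅
  fail(10) 'aadc': from fail(9)=11 chase 'c': 11 ⇒ 17;  out={1}∪out(17)={1,4}
  fail(14) 'dbaa': from fail(13)=7 chase 'a': 7 ⇒ 8;  out=∅∪out(8)={2}
  fail(5) 'cbcbc': from fail(4)=2 chase 'c': 2 ⇒ 3;  out=∅∪out(3)=∅
  fail(15) 'dbaaa': from fail(14)=8 chase 'a': 8→7 ⇒ 8;  out=∅∪out(8)={2}
  fail(6) 'cbcbcb': from fail(5)=3 chase 'b': 3 ⇒ 4;  out={0}∪out(4)={0}
  fail(16) 'dbaaac': from fail(15)=8 chase 'c': 8→7→0 ⇒ 1;  out={3}∪out(1)={3}

Run:
pos 0 'a': at 7
pos 1 'a': at 8  → match P2@[0:1]
pos 2 'd': at 9
pos 3 'c': at 10  → match P1@[0:3],P4@[2:3]
pos 4 'd': at 11 (via fail)
pos 5 'd': at 11 (via fail)
pos 6 'b': at 12
pos 7 'b': at 0 (via fail)
pos 8 'b': at 0
pos 9 'b': at 0
pos 10 'a': at 7
pos 11 'a': at 8  → match P2@[10:11]
pos 12 'd': at 9
pos 13 'c': at 10  → match P1@[10:13],P4@[12:13]
pos 14 'c': at 1 (via fail)
pos 15 'b': at 2
pos 16 'c': at 3
pos 17 'b': at 4
pos 18 'c': at 5
pos 19 'b': at 6  → match P0@[14:19]
pos 20 'a': at 7 (via fail)
pos 21 'c': at 1 (via fail)
pos 22 'c': at 1 (via fail)
pos 23 'd': at 11 (via fail)
pos 24 'b': at 12
pos 25 'a': at 13
pos 26 'a': at 14  → match P2@[25:26]
pos 27 'a': at 15  → match P2@[26:27]
pos 28 'c': at 16  → match P3@[23:28]
pos 29 'a': at 7 (via fail)
pos 30 'a': at 8  → match P2@[29:30]
pos 31 'd': at 9
pos 32 'c': at 10  → match P1@[29:32],P4@[31:32]
pos 33 'a': at 7 (via fail)
pos 34 'c': at 1 (via fail)
pos 35 'a': at 7 (via fail)
pos 36 'a': at 8  → match P2@[35:36]
pos 37 'd': at 9
pos 38 'b': at 12 (via fail)
pos 39 'c': at 1 (via fail)
pos 40 'b': at 2
pos 41 'c': at 3
pos 42 'b': at 4
pos 43 'c': at 5
pos 44 'b': at 6  → match P0@[39:44]
pos 45 'd': at 11 (via fail)
pos 46 'd': at 11 (via fail)
pos 47 'b': at 12
pos 48 'a': at 13
pos 49 'a': at 14  → match P2@[48:49]
pos 50 'a': at 15  → match P2@[49:50]
pos 51 'c': at 16  → match P3@[46:51]
pos 52 'b': at 2 (via fail)
pos 53 'b': at 0 (via fail)
pos 54 'a': at 7
pos 55 'a': at 8  → match P2@[54:55]
pos 56 'd': at 9
pos 57 'c': at 10  → match P1@[54:57],P4@[56:57]
pos 58 'b': at 2 (via fail)

Result: [[1,2],[3,1],[3,4],[11,2],[13,1],[13,4],[19,0],[26,2],[27,2],[28,3],[30,2],[32,1],[32,4],[36,2],[44,0],[49,2],[50,2],[51,3],[55,2],[57,1],[57,4]]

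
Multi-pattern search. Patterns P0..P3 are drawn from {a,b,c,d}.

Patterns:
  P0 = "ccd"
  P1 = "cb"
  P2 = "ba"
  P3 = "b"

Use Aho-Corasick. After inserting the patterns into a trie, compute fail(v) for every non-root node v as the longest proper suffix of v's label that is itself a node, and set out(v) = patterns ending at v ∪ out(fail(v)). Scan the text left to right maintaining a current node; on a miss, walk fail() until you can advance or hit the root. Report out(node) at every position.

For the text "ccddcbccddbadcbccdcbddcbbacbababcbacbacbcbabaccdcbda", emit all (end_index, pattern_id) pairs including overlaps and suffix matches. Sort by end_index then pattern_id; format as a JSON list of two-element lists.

Build automaton:
Trie nodes:
  0='ε' goto b→5 c→1
  1='c' goto b→4 c→2
  2='cc' goto d→3
  3='ccd' goto ·  ←P0
  4='cb' goto ·  ←P1
  5='b' goto a→6  ←P3
  6='ba' goto ·  ←P2

BFS fail/out derivation:
  n1('c'): parent n0 fail=0; on 'c' 0 → fail=0;  out ∅∪∅=∅
  n5('b'): parent n0 fail=0; on 'b' 0 → fail=0;  out {3}∪∅={3}
  n2('cc'): parent n1 fail=0; on 'c' 0 → fail=1;  out ∅∪∅=∅
  n4('cb'): parent n1 fail=0; on 'b' 0 → fail=5;  out {1}∪{3}={1,3}
  n6('ba'): parent n5 fail=0; on 'a' 0 → fail=0;  out {2}∪∅={2}
  n3('ccd'): parent n2 fail=1; on 'd' 1→0 → fail=0;  out {0}∪∅={0}

Text stream:
pos 0 'c': at 1
pos 1 'c': at 2
pos 2 'd': at 3  → match P0@[0:2]
pos 3 'd': at 0 ·f
pos 4 'c': at 1
pos 5 'b': at 4  → match P1@[4:5],P3@[5:5]
pos 6 'c': at 1 ·f
pos 7 'c': at 2
pos 8 'd': at 3  → match P0@[6:8]
pos 9 'd': at 0 ·f
pos 10 'b': at 5  → match P3@[10:10]
pos 11 'a': at 6  → match P2@[10:11]
pos 12 'd': at 0 ·f
pos 13 'c': at 1
pos 14 'b': at 4  → match P1@[13:14],P3@[14:14]
pos 15 'c': at 1 ·f
pos 16 'c': at 2
pos 17 'd': at 3  → match P0@[15:17]
pos 18 'c': at 1 ·f
pos 19 'b': at 4  → match P1@[18:19],P3@[19:19]
pos 20 'd': at 0 ·f
pos 21 'd': at 0
pos 22 'c': at 1
pos 23 'b': at 4  → match P1@[22:23],P3@[23:23]
pos 24 'b': at 5 ·f  → match P3@[24:24]
pos 25 'a': at 6  → match P2@[24:25]
pos 26 'c': at 1 ·f
pos 27 'b': at 4  → match P1@[26:27],P3@[27:27]
pos 28 'a': at 6 ·f  → match P2@[27:28]
pos 29 'b': at 5 ·f  → match P3@[29:29]
pos 30 'a': at 6  → match P2@[29:30]
pos 31 'b': at 5 ·f  → match P3@[31:31]
pos 32 'c': at 1 ·f
pos 33 'b': at 4  → match P1@[32:33],P3@[33:33]
pos 34 'a': at 6 ·f  → match P2@[33:34]
pos 35 'c': at 1 ·f
pos 36 'b': at 4  → match P1@[35:36],P3@[36:36]
pos 37 'a': at 6 ·f  → match P2@[36:37]
pos 38 'c': at 1 ·f
pos 39 'b': at 4  → match P1@[38:39],P3@[39:39]
pos 40 'c': at 1 ·f
pos 41 'b': at 4  → match P1@[40:41],P3@[41:41]
pos 42 'a': at 6 ·f  → match P2@[41:42]
pos 43 'b': at 5 ·f  → match P3@[43:43]
pos 44 'a': at 6  → match P2@[43:44]
pos 45 'c': at 1 ·f
pos 46 'c': at 2
pos 47 'd': at 3  → match P0@[45:47]
pos 48 'c': at 1 ·f
pos 49 'b': at 4  → match P1@[48:49],P3@[49:49]
pos 50 'd': at 0 ·f
pos 51 'a': at 0

Matches: [[2,0],[5,1],[5,3],[8,0],[10,3],[11,2],[14,1],[14,3],[17,0],[19,1],[19,3],[23,1],[23,3],[24,3],[25,2],[27,1],[27,3],[28,2],[29,3],[30,2],[31,3],[33,1],[33,3],[34,2],[36,1],[36,3],[37,2],[39,1],[39,3],[41,1],[41,3],[42,2],[43,3],[44,2],[47,0],[49,1],[49,3]]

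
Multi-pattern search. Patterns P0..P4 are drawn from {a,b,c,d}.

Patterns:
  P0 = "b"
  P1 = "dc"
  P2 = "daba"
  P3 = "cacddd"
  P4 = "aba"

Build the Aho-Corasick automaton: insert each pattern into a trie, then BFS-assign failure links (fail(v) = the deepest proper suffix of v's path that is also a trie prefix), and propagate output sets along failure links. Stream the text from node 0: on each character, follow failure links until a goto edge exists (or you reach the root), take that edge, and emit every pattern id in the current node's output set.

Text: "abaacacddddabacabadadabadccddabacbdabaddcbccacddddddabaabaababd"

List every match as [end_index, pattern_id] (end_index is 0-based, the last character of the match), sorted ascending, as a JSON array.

Build automaton:
Trie nodes:
  0='ε' goto a→13 b→1 c→7 d→2
  1='b' goto ·  [P0 ends]
  2='d' goto a→4 c→3
  3='dc' goto ·  [P1 ends]
  4='da' goto b→5
  5='dab' goto a→6
  6='daba' goto ·  [P2 ends]
  7='c' goto a→8
  8='ca' goto c→9
  9='cac' goto d→10
  10='cacd' goto d→11
  11='cacdd' goto d→12
  12='cacddd' goto ·  [P3 ends]
  13='a' goto b→14
  14='ab' goto a→15
  15='aba' goto ·  [P4 ends]

Failure links (BFS by depth):
  fail(1) 'b': from fail(0)=0 chase 'b': 0 ⇒ 0;  out={0}∪out(0)={0}
  fail(2) 'd': from fail(0)=0 chase 'd': 0 ⇒ 0;  out=∅∪out(0)=∅
  fail(7) 'c': from fail(0)=0 chase 'c': 0 ⇒ 0;  out=∅∪out(0)=∅
  fail(13) 'a': from fail(0)=0 chase 'a': 0 ⇒ 0;  out=∅∪out(0)=∅
  fail(3) 'dc': from fail(2)=0 chase 'c': 0 ⇒ 7;  out={1}∪out(7)={1}
  fail(4) 'da': from fail(2)=0 chase 'a': 0 ⇒ 13;  out=∅∪out(13)=∅
  fail(8) 'ca': from fail(7)=0 chase 'a': 0 ⇒ 13;  out=∅∪out(13)=∅
  fail(14) 'ab': from fail(13)=0 chase 'b': 0 ⇒ 1;  out=∅∪out(1)={0}
  fail(5) 'dab': from fail(4)=13 chase 'b': 13 ⇒ 14;  out=∅∪out(14)={0}
  fail(9) 'cac': from fail(8)=13 chase 'c': 13→0 ⇒ 7;  out=∅∪out(7)=∅
  fail(15) 'aba': from fail(14)=1 chase 'a': 1→0 ⇒ 13;  out={4}∪out(13)={4}
  fail(6) 'daba': from fail(5)=14 chase 'a': 14 ⇒ 15;  out={2}∪out(15)={2,4}
  fail(10) 'cacd': from fail(9)=7 chase 'd': 7→0 ⇒ 2;  out=∅∪out(2)=∅
  fail(11) 'cacdd': from fail(10)=2 chase 'd': 2→0 ⇒ 2;  out=∅∪out(2)=∅
  fail(12) 'cacddd': from fail(11)=2 chase 'd': 2→0 ⇒ 2;  out={3}∪out(2)={3}

Text stream:
pos 0 'a': at 13
pos 1 'b': at 14  ** P0@[1:1]
pos 2 'a': at 15  ** P4@[0:2]
pos 3 'a': at 13 (fail-walked)
pos 4 'c': at 7 (fail-walked)
pos 5 'a': at 8
pos 6 'c': at 9
pos 7 'd': at 10
pos 8 'd': at 11
pos 9 'd': at 12  ** P3@[4:9]
pos 10 'd': at 2 (fail-walked)
pos 11 'a': at 4
pos 12 'b': at 5  ** P0@[12:12]
pos 13 'a': at 6  ** P2@[10:13],P4@[11:13]
pos 14 'c': at 7 (fail-walked)
pos 15 'a': at 8
pos 16 'b': at 14 (fail-walked)  ** P0@[16:16]
pos 17 'a': at 15  ** P4@[15:17]
pos 18 'd': at 2 (fail-walked)
pos 19 'a': at 4
pos 20 'd': at 2 (fail-walked)
pos 21 'a': at 4
pos 22 'b': at 5  ** P0@[22:22]
pos 23 'a': at 6  ** P2@[20:23],P4@[21:23]
pos 24 'd': at 2 (fail-walked)
pos 25 'c': at 3  ** P1@[24:25]
pos 26 'c': at 7 (fail-walked)
pos 27 'd': at 2 (fail-walked)
pos 28 'd': at 2 (fail-walked)
pos 29 'a': at 4
pos 30 'b': at 5  ** P0@[30:30]
pos 31 'a': at 6  ** P2@[28:31],P4@[29:31]
pos 32 'c': at 7 (fail-walked)
pos 33 'b': at 1 (fail-walked)  ** P0@[33:33]
pos 34 'd': at 2 (fail-walked)
pos 35 'a': at 4
pos 36 'b': at 5  ** P0@[36:36]
pos 37 'a': at 6  ** P2@[34:37],P4@[35:37]
pos 38 'd': at 2 (fail-walked)
pos 39 'd': at 2 (fail-walked)
pos 40 'c': at 3  ** P1@[39:40]
pos 41 'b': at 1 (fail-walked)  ** P0@[41:41]
pos 42 'c': at 7 (fail-walked)
pos 43 'c': at 7 (fail-walked)
pos 44 'a': at 8
pos 45 'c': at 9
pos 46 'd': at 10
pos 47 'd': at 11
pos 48 'd': at 12  ** P3@[43:48]
pos 49 'd': at 2 (fail-walked)
pos 50 'd': at 2 (fail-walked)
pos 51 'd': at 2 (fail-walked)
pos 52 'a': at 4
pos 53 'b': at 5  ** P0@[53:53]
pos 54 'a': at 6  ** P2@[51:54],P4@[52:54]
pos 55 'a': at 13 (fail-walked)
pos 56 'b': at 14  ** P0@[56:56]
pos 57 'a': at 15  ** P4@[55:57]
pos 58 'a': at 13 (fail-walked)
pos 59 'b': at 14  ** P0@[59:59]
pos 60 'a': at 15  ** P4@[58:60]
pos 61 'b': at 14 (fail-walked)  ** P0@[61:61]
pos 62 'd': at 2 (fail-walked)

All matches (sorted): [[1,0],[2,4],[9,3],[12,0],[13,2],[13,4],[16,0],[17,4],[22,0],[23,2],[23,4],[25,1],[30,0],[31,2],[31,4],[33,0],[36,0],[37,2],[37,4],[40,1],[41,0],[48,3],[53,0],[54,2],[54,4],[56,0],[57,4],[59,0],[60,4],[61,0]]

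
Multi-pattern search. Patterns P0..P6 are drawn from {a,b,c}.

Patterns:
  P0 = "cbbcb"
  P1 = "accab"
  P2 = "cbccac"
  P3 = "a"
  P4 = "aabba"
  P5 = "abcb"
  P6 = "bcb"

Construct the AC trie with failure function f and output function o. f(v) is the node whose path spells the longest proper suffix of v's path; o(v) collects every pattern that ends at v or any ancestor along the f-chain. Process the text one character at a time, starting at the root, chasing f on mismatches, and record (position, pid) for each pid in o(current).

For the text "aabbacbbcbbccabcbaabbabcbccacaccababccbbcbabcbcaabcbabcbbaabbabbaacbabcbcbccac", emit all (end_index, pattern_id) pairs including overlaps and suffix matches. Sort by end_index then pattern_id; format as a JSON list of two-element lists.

Build:
Trie nodes:
  n0 'ε': a→6 b→22 c→1
  n1 'c': b→2
  n2 'cb': b→3 c→11
  n3 'cbb': c→4
  n4 'cbbc': b→5
  n5 'cbbcb': ·  [P0 ends]
  n6 'a': a→15 b→19 c→7  [P3 ends]
  n7 'ac': c→8
  n8 'acc': a→9
  n9 'acca': b→10
  n10 'accab': ·  [P1 ends]
  n11 'cbc': c→12
  n12 'cbcc': a→13
  n13 'cbcca': c→14
  n14 'cbccac': ·  [P2 ends]
  n15 'aa': b→16
  n16 'aab': b→17
  n17 'aabb': a→18
  n18 'aabba': ·  [P4 ends]
  n19 'ab': c→20
  n20 'abc': b→21
  n21 'abcb': ·  [P5 ends]
  n22 'b': c→23
  n23 'bc': b→24
  n24 'bcb': ·  [P6 ends]

Failure links (BFS by depth):
  fail(1) 'c': from fail(0)=0 chase 'c': 0 ⇒ 0;  out=∅∪out(0)=∅
  fail(6) 'a': from fail(0)=0 chase 'a': 0 ⇒ 0;  out={3}∪out(0)={3}
  fail(22) 'b': from fail(0)=0 chase 'b': 0 ⇒ 0;  out=∅∪out(0)=∅
  fail(2) 'cb': from fail(1)=0 chase 'b': 0 ⇒ 22;  out=∅∪out(22)=∅
  fail(7) 'ac': from fail(6)=0 chase 'c': 0 ⇒ 1;  out=∅∪out(1)=∅
  fail(15) 'aa': from fail(6)=0 chase 'a': 0 ⇒ 6;  out=∅∪out(6)={3}
  fail(19) 'ab': from fail(6)=0 chase 'b': 0 ⇒ 22;  out=∅∪out(22)=∅
  fail(23) 'bc': from fail(22)=0 chase 'c': 0 ⇒ 1;  out=∅∪out(1)=∅
  fail(3) 'cbb': from fail(2)=22 chase 'b': 22→0 ⇒ 22;  out=∅∪out(22)=∅
  fail(8) 'acc': from fail(7)=1 chase 'c': 1→0 ⇒ 1;  out=∅∪out(1)=∅
  fail(11) 'cbc': from fail(2)=22 chase 'c': 22 ⇒ 23;  out=∅∪out(23)=∅
  fail(16) 'aab': from fail(15)=6 chase 'b': 6 ⇒ 19;  out=∅∪out(19)=∅
  fail(20) 'abc': from fail(19)=22 chase 'c': 22 ⇒ 23;  out=∅∪out(23)=∅
  fail(24) 'bcb': from fail(23)=1 chase 'b': 1 ⇒ 2;  out={6}∪out(2)={6}
  fail(4) 'cbbc': from fail(3)=22 chase 'c': 22 ⇒ 23;  out=∅∪out(23)=∅
  fail(9) 'acca': from fail(8)=1 chase 'a': 1→0 ⇒ 6;  out=∅∪out(6)={3}
  fail(12) 'cbcc': from fail(11)=23 chase 'c': 23→1→0 ⇒ 1;  out=∅∪out(1)=∅
  fail(17) 'aabb': from fail(16)=19 chase 'b': 19→22→0 ⇒ 22;  out=∅∪out(22)=∅
  fail(21) 'abcb': from fail(20)=23 chase 'b': 23 ⇒ 24;  out={5}∪out(24)={5,6}
  fail(5) 'cbbcb': from fail(4)=23 chase 'b': 23 ⇒ 24;  out={0}∪out(24)={0,6}
  fail(10) 'accab': from fail(9)=6 chase 'b': 6 ⇒ 19;  out={1}∪out(19)={1}
  fail(13) 'cbcca': from fail(12)=1 chase 'a': 1→0 ⇒ 6;  out=∅∪out(6)={3}
  fail(18) 'aabba': from fail(17)=22 chase 'a': 22→0 ⇒ 6;  out={4}∪out(6)={3,4}
  fail(14) 'cbccac': from fail(13)=6 chase 'c': 6 ⇒ 7;  out={2}∪out(7)={2}

Scan:
i=0 'a': node 0→6  → match P3@[0:0]
i=1 'a': node 6→15  → match P3@[1:1]
i=2 'b': node 15→16
i=3 'b': node 16→17
i=4 'a': node 17→18  → match P3@[4:4],P4@[0:4]
i=5 'c': node 18→7 (via fail)
i=6 'b': node 7→2 (via fail)
i=7 'b': node 2→3
i=8 'c': node 3→4
i=9 'b': node 4→5  → match P0@[5:9],P6@[7:9]
i=10 'b': node 5→3 (via fail)
i=11 'c': node 3→4
i=12 'c': node 4→1 (via fail)
i=13 'a': node 1→6 (via fail)  → match P3@[13:13]
i=14 'b': node 6→19
i=15 'c': node 19→20
i=16 'b': node 20→21  → match P5@[13:16],P6@[14:16]
i=17 'a': node 21→6 (via fail)  → match P3@[17:17]
i=18 'a': node 6→15  → match P3@[18:18]
i=19 'b': node 15→16
i=20 'b': node 16→17
i=21 'a': node 17→18  → match P3@[21:21],P4@[17:21]
i=22 'b': node 18→19 (via fail)
i=23 'c': node 19→20
i=24 'b': node 20→21  → match P5@[21:24],P6@[22:24]
i=25 'c': node 21→11 (via fail)
i=26 'c': node 11→12
i=27 'a': node 12→13  → match P3@[27:27]
i=28 'c': node 13→14  → match P2@[23:28]
i=29 'a': node 14→6 (via fail)  → match P3@[29:29]
i=30 'c': node 6→7
i=31 'c': node 7→8
i=32 'a': node 8→9  → match P3@[32:32]
i=33 'b': node 9→10  → match P1@[29:33]
i=34 'a': node 10→6 (via fail)  → match P3@[34:34]
i=35 'b': node 6→19
i=36 'c': node 19→20
i=37 'c': node 20→1 (via fail)
i=38 'b': node 1→2
i=39 'b': node 2→3
i=40 'c': node 3→4
i=41 'b': node 4→5  → match P0@[37:41],P6@[39:41]
i=42 'a': node 5→6 (via fail)  → match P3@[42:42]
i=43 'b': node 6→19
i=44 'c': node 19→20
i=45 'b': node 20→21  → match P5@[42:45],P6@[43:45]
i=46 'c': node 21→11 (via fail)
i=47 'a': node 11→6 (via fail)  → match P3@[47:47]
i=48 'a': node 6→15  → match P3@[48:48]
i=49 'b': node 15→16
i=50 'c': node 16→20 (via fail)
i=51 'b': node 20→21  → match P5@[48:51],P6@[49:51]
i=52 'a': node 21→6 (via fail)  → match P3@[52:52]
i=53 'b': node 6→19
i=54 'c': node 19→20
i=55 'b': node 20→21  → match P5@[52:55],P6@[53:55]
i=56 'b': node 21→3 (via fail)
i=57 'a': node 3→6 (via fail)  → match P3@[57:57]
i=58 'a': node 6→15  → match P3@[58:58]
i=59 'b': node 15→16
i=60 'b': node 16→17
i=61 'a': node 17→18  → match P3@[61:61],P4@[57:61]
i=62 'b': node 18→19 (via fail)
i=63 'b': node 19→22 (via fail)
i=64 'a': node 22→6 (via fail)  → match P3@[64:64]
i=65 'a': node 6→15  → match P3@[65:65]
i=66 'c': node 15→7 (via fail)
i=67 'b': node 7→2 (via fail)
i=68 'a': node 2→6 (via fail)  → match P3@[68:68]
i=69 'b': node 6→19
i=70 'c': node 19→20
i=71 'b': node 20→21  → match P5@[68:71],P6@[69:71]
i=72 'c': node 21→11 (via fail)
i=73 'b': node 11→24 (via fail)  → match P6@[71:73]
i=74 'c': node 24→11 (via fail)
i=75 'c': node 11→12
i=76 'a': node 12→13  → match P3@[76:76]
i=77 'c': node 13→14  → match P2@[72:77]

Result: [[0,3],[1,3],[4,3],[4,4],[9,0],[9,6],[13,3],[16,5],[16,6],[17,3],[18,3],[21,3],[21,4],[24,5],[24,6],[27,3],[28,2],[29,3],[32,3],[33,1],[34,3],[41,0],[41,6],[42,3],[45,5],[45,6],[47,3],[48,3],[51,5],[51,6],[52,3],[55,5],[55,6],[57,3],[58,3],[61,3],[61,4],[64,3],[65,3],[68,3],[71,5],[71,6],[73,6],[76,3],[77,2]]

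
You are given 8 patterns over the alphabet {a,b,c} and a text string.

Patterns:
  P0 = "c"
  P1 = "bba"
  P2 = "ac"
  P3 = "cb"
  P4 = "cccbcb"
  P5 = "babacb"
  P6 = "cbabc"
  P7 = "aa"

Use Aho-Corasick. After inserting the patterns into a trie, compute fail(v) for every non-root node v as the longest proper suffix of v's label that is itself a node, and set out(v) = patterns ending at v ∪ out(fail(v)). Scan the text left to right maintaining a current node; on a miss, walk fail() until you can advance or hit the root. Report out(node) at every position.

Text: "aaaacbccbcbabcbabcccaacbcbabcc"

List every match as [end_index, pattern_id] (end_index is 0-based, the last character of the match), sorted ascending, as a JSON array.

Build:
Trie nodes:
  n0 'ε': a→5 b→2 c→1
  n1 'c': b→7 c→8  [P0 ends]
  n2 'b': a→13 b→3
  n3 'bb': a→4
  n4 'bba': ·  [P1 ends]
  n5 'a': a→21 c→6
  n6 'ac': ·  [P2 ends]
  n7 'cb': a→18  [P3 ends]
  n8 'cc': c→9
  n9 'ccc': b→10
  n10 'cccb': c→11
  n11 'cccbc': b→12
  n12 'cccbcb': ·  [P4 ends]
  n13 'ba': b→14
  n14 'bab': a→15
  n15 'baba': c→16
  n16 'babac': b→17
  n17 'babacb': ·  [P5 ends]
  n18 'cba': b→19
  n19 'cbab': c→20
  n20 'cbabc': ·  [P6 ends]
  n21 'aa': ·  [P7 ends]

Failure links (BFS by depth):
  fail(1) 'c': from fail(0)=0 chase 'c': 0 ⇒ 0;  out={0}∪out(0)={0}
  fail(2) 'b': from fail(0)=0 chase 'b': 0 ⇒ 0;  out=∅∪out(0)=∅
  fail(5) 'a': from fail(0)=0 chase 'a': 0 ⇒ 0;  out=∅∪out(0)=∅
  fail(3) 'bb': from fail(2)=0 chase 'b': 0 ⇒ 2;  out=∅∪out(2)=∅
  fail(6) 'ac': from fail(5)=0 chase 'c': 0 ⇒ 1;  out={2}∪out(1)={0,2}
  fail(7) 'cb': from fail(1)=0 chase 'b': 0 ⇒ 2;  out={3}∪out(2)={3}
  fail(8) 'cc': from fail(1)=0 chase 'c': 0 ⇒ 1;  out=∅∪out(1)={0}
  fail(13) 'ba': from fail(2)=0 chase 'a': 0 ⇒ 5;  out=∅∪out(5)=∅
  fail(21) 'aa': from fail(5)=0 chase 'a': 0 ⇒ 5;  out={7}∪out(5)={7}
  fail(4) 'bba': from fail(3)=2 chase 'a': 2 ⇒ 13;  out={1}∪out(13)={1}
  fail(9) 'ccc': from fail(8)=1 chase 'c': 1 ⇒ 8;  out=∅∪out(8)={0}
  fail(14) 'bab': from fail(13)=5 chase 'b': 5→0 ⇒ 2;  out=∅∪out(2)=∅
  fail(18) 'cba': from fail(7)=2 chase 'a': 2 ⇒ 13;  out=∅∪out(13)=∅
  fail(10) 'cccb': from fail(9)=8 chase 'b': 8→1 ⇒ 7;  out=∅∪out(7)={3}
  fail(15) 'baba': from fail(14)=2 chase 'a': 2 ⇒ 13;  out=∅∪out(13)=∅
  fail(19) 'cbab': from fail(18)=13 chase 'b': 13 ⇒ 14;  out=∅∪out(14)=∅
  fail(11) 'cccbc': from fail(10)=7 chase 'c': 7→2→0 ⇒ 1;  out=∅∪out(1)={0}
  fail(16) 'babac': from fail(15)=13 chase 'c': 13→5 ⇒ 6;  out=∅∪out(6)={0,2}
  fail(20) 'cbabc': from fail(19)=14 chase 'c': 14→2→0 ⇒ 1;  out={6}∪out(1)={0,6}
  fail(12) 'cccbcb': from fail(11)=1 chase 'b': 1 ⇒ 7;  out={4}∪out(7)={3,4}
  fail(17) 'babacb': from fail(16)=6 chase 'b': 6→1 ⇒ 7;  out={5}∪out(7)={3,5}

Run:
pos 0 'a': at 5
pos 1 'a': at 21  → match P7@[0:1]
pos 2 'a': at 21 (fail-walked)  → match P7@[1:2]
pos 3 'a': at 21 (fail-walked)  → match P7@[2:3]
pos 4 'c': at 6 (fail-walked)  → match P0@[4:4],P2@[3:4]
pos 5 'b': at 7 (fail-walked)  → match P3@[4:5]
pos 6 'c': at 1 (fail-walked)  → match P0@[6:6]
pos 7 'c': at 8  → match P0@[7:7]
pos 8 'b': at 7 (fail-walked)  → match P3@[7:8]
pos 9 'c': at 1 (fail-walked)  → match P0@[9:9]
pos 10 'b': at 7  → match P3@[9:10]
pos 11 'a': at 18
pos 12 'b': at 19
pos 13 'c': at 20  → match P0@[13:13],P6@[9:13]
pos 14 'b': at 7 (fail-walked)  → match P3@[13:14]
pos 15 'a': at 18
pos 16 'b': at 19
pos 17 'c': at 20  → match P0@[17:17],P6@[13:17]
pos 18 'c': at 8 (fail-walked)  → match P0@[18:18]
pos 19 'c': at 9  → match P0@[19:19]
pos 20 'a': at 5 (fail-walked)
pos 21 'a': at 21  → match P7@[20:21]
pos 22 'c': at 6 (fail-walked)  → match P0@[22:22],P2@[21:22]
pos 23 'b': at 7 (fail-walked)  → match P3@[22:23]
pos 24 'c': at 1 (fail-walked)  → match P0@[24:24]
pos 25 'b': at 7  → match P3@[24:25]
pos 26 'a': at 18
pos 27 'b': at 19
pos 28 'c': at 20  → match P0@[28:28],P6@[24:28]
pos 29 'c': at 8 (fail-walked)  → match P0@[29:29]

Matches: [[1,7],[2,7],[3,7],[4,0],[4,2],[5,3],[6,0],[7,0],[8,3],[9,0],[10,3],[13,0],[13,6],[14,3],[17,0],[17,6],[18,0],[19,0],[21,7],[22,0],[22,2],[23,3],[24,0],[25,3],[28,0],[28,6],[29,0]]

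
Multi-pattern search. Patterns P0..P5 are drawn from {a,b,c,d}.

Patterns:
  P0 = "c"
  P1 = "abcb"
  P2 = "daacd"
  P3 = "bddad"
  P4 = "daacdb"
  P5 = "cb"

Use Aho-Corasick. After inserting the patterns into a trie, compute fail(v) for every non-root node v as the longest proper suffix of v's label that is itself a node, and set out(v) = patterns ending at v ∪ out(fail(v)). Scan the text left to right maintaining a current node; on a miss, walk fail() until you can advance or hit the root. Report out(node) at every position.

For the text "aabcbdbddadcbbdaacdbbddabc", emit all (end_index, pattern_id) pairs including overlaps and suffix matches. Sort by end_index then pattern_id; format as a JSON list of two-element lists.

Build:
Trie nodes:
  0='ε' goto a→2 b→11 c→1 d→6
  1='c' goto b→17  [P0 ends]
  2='a' goto b→3
  3='ab' goto c→4
  4='abc' goto b→5
  5='abcb' goto ·  [P1 ends]
  6='d' goto a→7
  7='da' goto a→8
  8='daa' goto c→9
  9='daac' goto d→10
  10='daacd' goto b→16  [P2 ends]
  11='b' goto d→12
  12='bd' goto d→13
  13='bdd' goto a→14
  14='bdda' goto d→15
  15='bddad' goto ·  [P3 ends]
  16='daacdb' goto ·  [P4 ends]
  17='cb' goto ·  [P5 ends]

BFS fail/out derivation:
  n1('c'): parent n0 fail=0; on 'c' 0 → fail=0;  out {0}∪∅={0}
  n2('a'): parent n0 fail=0; on 'a' 0 → fail=0;  out ∅∪∅=∅
  n6('d'): parent n0 fail=0; on 'd' 0 → fail=0;  out ∅∪∅=∅
  n11('b'): parent n0 fail=0; on 'b' 0 → fail=0;  out ∅∪∅=∅
  n3('ab'): parent n2 fail=0; on 'b' 0 → fail=11;  out ∅∪∅=∅
  n7('da'): parent n6 fail=0; on 'a' 0 → fail=2;  out ∅∪∅=∅
  n12('bd'): parent n11 fail=0; on 'd' 0 → fail=6;  out ∅∪∅=∅
  n17('cb'): parent n1 fail=0; on 'b' 0 → fail=11;  out {5}∪∅={5}
  n4('abc'): parent n3 fail=11; on 'c' 11→0 → fail=1;  out ∅∪{0}={0}
  n8('daa'): parent n7 fail=2; on 'a' 2→0 → fail=2;  out ∅∪∅=∅
  n13('bdd'): parent n12 fail=6; on 'd' 6→0 → fail=6;  out ∅∪∅=∅
  n5('abcb'): parent n4 fail=1; on 'b' 1 → fail=17;  out {1}∪{5}={1,5}
  n9('daac'): parent n8 fail=2; on 'c' 2→0 → fail=1;  out ∅∪{0}={0}
  n14('bdda'): parent n13 fail=6; on 'a' 6 → fail=7;  out ∅∪∅=∅
  n10('daacd'): parent n9 fail=1; on 'd' 1→0 → fail=6;  out {2}∪∅={2}
  n15('bddad'): parent n14 fail=7; on 'd' 7→2→0 → fail=6;  out {3}∪∅={3}
  n16('daacdb'): parent n10 fail=6; on 'b' 6→0 → fail=11;  out {4}∪∅={4}

Text stream:
i=0 'a': node 0→2
i=1 'a': node 2→2 (fail-walked)
i=2 'b': node 2→3
i=3 'c': node 3→4  ** P0@[3:3]
i=4 'b': node 4→5  ** P1@[1:4],P5@[3:4]
i=5 'd': node 5→12 (fail-walked)
i=6 'b': node 12→11 (fail-walked)
i=7 'd': node 11→12
i=8 'd': node 12→13
i=9 'a': node 13→14
i=10 'd': node 14→15  ** P3@[6:10]
i=11 'c': node 15→1 (fail-walked)  ** P0@[11:11]
i=12 'b': node 1→17  ** P5@[11:12]
i=13 'b': node 17→11 (fail-walked)
i=14 'd': node 11→12
i=15 'a': node 12→7 (fail-walked)
i=16 'a': node 7→8
i=17 'c': node 8→9  ** P0@[17:17]
i=18 'd': node 9→10  ** P2@[14:18]
i=19 'b': node 10→16  ** P4@[14:19]
i=20 'b': node 16→11 (fail-walked)
i=21 'd': node 11→12
i=22 'd': node 12→13
i=23 'a': node 13→14
i=24 'b': node 14→3 (fail-walked)
i=25 'c': node 3→4  ** P0@[25:25]

Matches: [[3,0],[4,1],[4,5],[10,3],[11,0],[12,5],[17,0],[18,2],[19,4],[25,0]]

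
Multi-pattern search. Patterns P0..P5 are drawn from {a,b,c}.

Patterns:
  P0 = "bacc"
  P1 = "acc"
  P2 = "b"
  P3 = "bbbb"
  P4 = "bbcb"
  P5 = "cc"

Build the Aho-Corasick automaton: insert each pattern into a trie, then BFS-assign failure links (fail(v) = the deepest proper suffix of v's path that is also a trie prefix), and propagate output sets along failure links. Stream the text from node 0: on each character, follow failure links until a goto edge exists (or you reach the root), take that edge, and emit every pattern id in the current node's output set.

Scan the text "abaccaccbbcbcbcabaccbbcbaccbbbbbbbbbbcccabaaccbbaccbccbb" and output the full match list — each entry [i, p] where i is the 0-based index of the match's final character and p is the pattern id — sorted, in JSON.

Build automaton:
Trie nodes:
  0='ε' goto a→5 b→1 c→13
  1='b' goto a→2 b→8  [P2 ends]
  2='ba' goto c→3
  3='bac' goto c→4
  4='bacc' goto ·  [P0 ends]
  5='a' goto c→6
  6='ac' goto c→7
  7='acc' goto ·  [P1 ends]
  8='bb' goto b→9 c→11
  9='bbb' goto b→10
  10='bbbb' goto ·  [P3 ends]
  11='bbc' goto b→12
  12='bbcb' goto ·  [P4 ends]
  13='c' goto c→14
  14='cc' goto ·  [P5 ends]

Failure links (BFS by depth):
  n1('b'): parent n0 fail=0; on 'b' 0 → fail=0;  out {2}∪∅={2}
  n5('a'): parent n0 fail=0; on 'a' 0 → fail=0;  out ∅∪∅=∅
  n13('c'): parent n0 fail=0; on 'c' 0 → fail=0;  out ∅∪∅=∅
  n2('ba'): parent n1 fail=0; on 'a' 0 → fail=5;  out ∅∪∅=∅
  n6('ac'): parent n5 fail=0; on 'c' 0 → fail=13;  out ∅∪∅=∅
  n8('bb'): parent n1 fail=0; on 'b' 0 → fail=1;  out ∅∪{2}={2}
  n14('cc'): parent n13 fail=0; on 'c' 0 → fail=13;  out {5}∪∅={5}
  n3('bac'): parent n2 fail=5; on 'c' 5 → fail=6;  out ∅∪∅=∅
  n7('acc'): parent n6 fail=13; on 'c' 13 → fail=14;  out {1}∪{5}={1,5}
  n9('bbb'): parent n8 fail=1; on 'b' 1 → fail=8;  out ∅∪{2}={2}
  n11('bbc'): parent n8 fail=1; on 'c' 1→0 → fail=13;  out ∅∪∅=∅
  n4('bacc'): parent n3 fail=6; on 'c' 6 → fail=7;  out {0}∪{1,5}={0,1,5}
  n10('bbbb'): parent n9 fail=8; on 'b' 8 → fail=9;  out {3}∪{2}={2,3}
  n12('bbcb'): parent n11 fail=13; on 'b' 13→0 → fail=1;  out {4}∪{2}={2,4}

Run:
[0] read 'a'  n0⇒n5
[1] read 'b'  n5⇒n1 ·f  emit P2@[1:1]
[2] read 'a'  n1⇒n2
[3] read 'c'  n2⇒n3
[4] read 'c'  n3⇒n4  emit P0@[1:4],P1@[2:4],P5@[3:4]
[5] read 'a'  n4⇒n5 ·f
[6] read 'c'  n5⇒n6
[7] read 'c'  n6⇒n7  emit P1@[5:7],P5@[6:7]
[8] read 'b'  n7⇒n1 ·f  emit P2@[8:8]
[9] read 'b'  n1⇒n8  emit P2@[9:9]
[10] read 'c'  n8⇒n11
[11] read 'b'  n11⇒n12  emit P2@[11:11],P4@[8:11]
[12] read 'c'  n12⇒n13 ·f
[13] read 'b'  n13⇒n1 ·f  emit P2@[13:13]
[14] read 'c'  n1⇒n13 ·f
[15] read 'a'  n13⇒n5 ·f
[16] read 'b'  n5⇒n1 ·f  emit P2@[16:16]
[17] read 'a'  n1⇒n2
[18] read 'c'  n2⇒n3
[19] read 'c'  n3⇒n4  emit P0@[16:19],P1@[17:19],P5@[18:19]
[20] read 'b'  n4⇒n1 ·f  emit P2@[20:20]
[21] read 'b'  n1⇒n8  emit P2@[21:21]
[22] read 'c'  n8⇒n11
[23] read 'b'  n11⇒n12  emit P2@[23:23],P4@[20:23]
[24] read 'a'  n12⇒n2 ·f
[25] read 'c'  n2⇒n3
[26] read 'c'  n3⇒n4  emit P0@[23:26],P1@[24:26],P5@[25:26]
[27] read 'b'  n4⇒n1 ·f  emit P2@[27:27]
[28] read 'b'  n1⇒n8  emit P2@[28:28]
[29] read 'b'  n8⇒n9  emit P2@[29:29]
[30] read 'b'  n9⇒n10  emit P2@[30:30],P3@[27:30]
[31] read 'b'  n10⇒n10 ·f  emit P2@[31:31],P3@[28:31]
[32] read 'b'  n10⇒n10 ·f  emit P2@[32:32],P3@[29:32]
[33] read 'b'  n10⇒n10 ·f  emit P2@[33:33],P3@[30:33]
[34] read 'b'  n10⇒n10 ·f  emit P2@[34:34],P3@[31:34]
[35] read 'b'  n10⇒n10 ·f  emit P2@[35:35],P3@[32:35]
[36] read 'b'  n10⇒n10 ·f  emit P2@[36:36],P3@[33:36]
[37] read 'c'  n10⇒n11 ·f
[38] read 'c'  n11⇒n14 ·f  emit P5@[37:38]
[39] read 'c'  n14⇒n14 ·f  emit P5@[38:39]
[40] read 'a'  n14⇒n5 ·f
[41] read 'b'  n5⇒n1 ·f  emit P2@[41:41]
[42] read 'a'  n1⇒n2
[43] read 'a'  n2⇒n5 ·f
[44] read 'c'  n5⇒n6
[45] read 'c'  n6⇒n7  emit P1@[43:45],P5@[44:45]
[46] read 'b'  n7⇒n1 ·f  emit P2@[46:46]
[47] read 'b'  n1⇒n8  emit P2@[47:47]
[48] read 'a'  n8⇒n2 ·f
[49] read 'c'  n2⇒n3
[50] read 'c'  n3⇒n4  emit P0@[47:50],P1@[48:50],P5@[49:50]
[51] read 'b'  n4⇒n1 ·f  emit P2@[51:51]
[52] read 'c'  n1⇒n13 ·f
[53] read 'c'  n13⇒n14  emit P5@[52:53]
[54] read 'b'  n14⇒n1 ·f  emit P2@[54:54]
[55] read 'b'  n1⇒n8  emit P2@[55:55]

Matches: [[1,2],[4,0],[4,1],[4,5],[7,1],[7,5],[8,2],[9,2],[11,2],[11,4],[13,2],[16,2],[19,0],[19,1],[19,5],[20,2],[21,2],[23,2],[23,4],[26,0],[26,1],[26,5],[27,2],[28,2],[29,2],[30,2],[30,3],[31,2],[31,3],[32,2],[32,3],[33,2],[33,3],[34,2],[34,3],[35,2],[35,3],[36,2],[36,3],[38,5],[39,5],[41,2],[45,1],[45,5],[46,2],[47,2],[50,0],[50,1],[50,5],[51,2],[53,5],[54,2],[55,2]]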